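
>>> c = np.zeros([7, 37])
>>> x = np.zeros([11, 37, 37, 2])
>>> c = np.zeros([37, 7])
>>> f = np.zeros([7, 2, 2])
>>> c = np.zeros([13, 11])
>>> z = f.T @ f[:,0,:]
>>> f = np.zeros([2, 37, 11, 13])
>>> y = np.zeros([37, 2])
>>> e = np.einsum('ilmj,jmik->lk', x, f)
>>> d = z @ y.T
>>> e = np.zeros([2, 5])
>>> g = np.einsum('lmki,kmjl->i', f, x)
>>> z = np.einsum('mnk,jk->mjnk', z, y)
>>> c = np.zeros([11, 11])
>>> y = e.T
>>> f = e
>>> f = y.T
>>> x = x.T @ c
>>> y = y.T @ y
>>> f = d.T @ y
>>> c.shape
(11, 11)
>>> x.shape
(2, 37, 37, 11)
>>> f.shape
(37, 2, 2)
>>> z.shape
(2, 37, 2, 2)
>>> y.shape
(2, 2)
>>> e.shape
(2, 5)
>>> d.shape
(2, 2, 37)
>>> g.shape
(13,)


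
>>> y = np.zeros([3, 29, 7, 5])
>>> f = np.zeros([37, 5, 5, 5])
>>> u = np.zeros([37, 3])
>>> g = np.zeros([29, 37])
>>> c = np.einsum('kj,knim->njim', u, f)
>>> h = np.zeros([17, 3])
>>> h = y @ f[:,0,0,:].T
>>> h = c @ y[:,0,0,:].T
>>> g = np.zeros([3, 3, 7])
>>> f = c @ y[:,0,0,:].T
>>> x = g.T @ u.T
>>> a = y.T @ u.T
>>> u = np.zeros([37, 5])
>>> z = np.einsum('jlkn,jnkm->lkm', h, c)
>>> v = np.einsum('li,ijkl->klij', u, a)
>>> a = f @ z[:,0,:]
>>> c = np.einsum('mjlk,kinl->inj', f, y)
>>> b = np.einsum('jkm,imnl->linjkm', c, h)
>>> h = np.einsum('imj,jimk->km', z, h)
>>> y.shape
(3, 29, 7, 5)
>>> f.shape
(5, 3, 5, 3)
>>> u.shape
(37, 5)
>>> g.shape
(3, 3, 7)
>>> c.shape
(29, 7, 3)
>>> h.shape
(3, 5)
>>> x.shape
(7, 3, 37)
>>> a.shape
(5, 3, 5, 5)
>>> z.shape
(3, 5, 5)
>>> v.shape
(29, 37, 5, 7)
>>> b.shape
(3, 5, 5, 29, 7, 3)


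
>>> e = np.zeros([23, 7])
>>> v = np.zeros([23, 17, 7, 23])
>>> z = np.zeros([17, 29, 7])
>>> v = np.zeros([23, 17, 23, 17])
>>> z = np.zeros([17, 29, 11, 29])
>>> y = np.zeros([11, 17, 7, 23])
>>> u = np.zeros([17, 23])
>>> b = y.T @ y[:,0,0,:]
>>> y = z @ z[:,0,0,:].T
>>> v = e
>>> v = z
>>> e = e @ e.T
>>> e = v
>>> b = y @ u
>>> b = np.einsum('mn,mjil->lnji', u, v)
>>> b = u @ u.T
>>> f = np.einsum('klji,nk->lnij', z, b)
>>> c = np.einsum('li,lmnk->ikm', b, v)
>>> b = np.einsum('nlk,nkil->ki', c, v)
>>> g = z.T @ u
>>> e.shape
(17, 29, 11, 29)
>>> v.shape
(17, 29, 11, 29)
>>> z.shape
(17, 29, 11, 29)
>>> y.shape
(17, 29, 11, 17)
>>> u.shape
(17, 23)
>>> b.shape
(29, 11)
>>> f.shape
(29, 17, 29, 11)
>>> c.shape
(17, 29, 29)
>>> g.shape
(29, 11, 29, 23)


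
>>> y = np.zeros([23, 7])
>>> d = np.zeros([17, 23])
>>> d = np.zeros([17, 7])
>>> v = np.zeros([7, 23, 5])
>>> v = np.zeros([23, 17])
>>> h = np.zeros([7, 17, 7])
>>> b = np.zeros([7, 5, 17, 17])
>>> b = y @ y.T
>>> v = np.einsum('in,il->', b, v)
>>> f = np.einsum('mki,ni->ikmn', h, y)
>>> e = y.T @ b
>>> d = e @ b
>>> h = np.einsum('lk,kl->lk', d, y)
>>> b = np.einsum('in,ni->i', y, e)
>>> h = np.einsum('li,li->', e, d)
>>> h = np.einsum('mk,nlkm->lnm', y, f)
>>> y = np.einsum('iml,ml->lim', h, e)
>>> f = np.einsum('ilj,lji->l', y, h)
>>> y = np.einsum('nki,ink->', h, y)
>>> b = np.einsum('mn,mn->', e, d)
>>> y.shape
()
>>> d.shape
(7, 23)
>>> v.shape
()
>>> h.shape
(17, 7, 23)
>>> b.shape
()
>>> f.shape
(17,)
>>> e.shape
(7, 23)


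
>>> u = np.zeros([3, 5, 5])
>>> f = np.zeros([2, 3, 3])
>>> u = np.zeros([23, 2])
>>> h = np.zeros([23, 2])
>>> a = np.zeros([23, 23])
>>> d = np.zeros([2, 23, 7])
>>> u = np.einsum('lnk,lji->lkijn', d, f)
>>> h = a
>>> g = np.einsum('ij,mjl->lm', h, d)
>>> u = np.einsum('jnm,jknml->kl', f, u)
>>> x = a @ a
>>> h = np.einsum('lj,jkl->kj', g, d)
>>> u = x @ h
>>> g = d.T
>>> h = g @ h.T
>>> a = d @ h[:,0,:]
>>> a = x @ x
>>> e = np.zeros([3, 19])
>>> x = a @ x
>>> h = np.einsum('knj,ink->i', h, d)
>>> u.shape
(23, 2)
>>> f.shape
(2, 3, 3)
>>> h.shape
(2,)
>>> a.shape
(23, 23)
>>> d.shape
(2, 23, 7)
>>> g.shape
(7, 23, 2)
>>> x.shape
(23, 23)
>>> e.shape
(3, 19)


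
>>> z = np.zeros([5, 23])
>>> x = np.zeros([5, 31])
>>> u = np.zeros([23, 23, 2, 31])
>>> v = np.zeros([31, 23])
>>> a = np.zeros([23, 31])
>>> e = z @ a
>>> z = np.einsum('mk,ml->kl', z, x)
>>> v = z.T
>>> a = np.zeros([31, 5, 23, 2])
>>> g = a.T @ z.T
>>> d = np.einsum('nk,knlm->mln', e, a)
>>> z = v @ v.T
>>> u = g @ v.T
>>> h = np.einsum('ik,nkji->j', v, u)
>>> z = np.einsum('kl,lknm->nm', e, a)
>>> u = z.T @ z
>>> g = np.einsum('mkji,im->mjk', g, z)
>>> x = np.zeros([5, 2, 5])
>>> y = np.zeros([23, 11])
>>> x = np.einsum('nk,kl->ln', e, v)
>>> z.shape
(23, 2)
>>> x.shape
(23, 5)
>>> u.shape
(2, 2)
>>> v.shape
(31, 23)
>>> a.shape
(31, 5, 23, 2)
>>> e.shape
(5, 31)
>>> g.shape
(2, 5, 23)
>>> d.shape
(2, 23, 5)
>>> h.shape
(5,)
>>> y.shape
(23, 11)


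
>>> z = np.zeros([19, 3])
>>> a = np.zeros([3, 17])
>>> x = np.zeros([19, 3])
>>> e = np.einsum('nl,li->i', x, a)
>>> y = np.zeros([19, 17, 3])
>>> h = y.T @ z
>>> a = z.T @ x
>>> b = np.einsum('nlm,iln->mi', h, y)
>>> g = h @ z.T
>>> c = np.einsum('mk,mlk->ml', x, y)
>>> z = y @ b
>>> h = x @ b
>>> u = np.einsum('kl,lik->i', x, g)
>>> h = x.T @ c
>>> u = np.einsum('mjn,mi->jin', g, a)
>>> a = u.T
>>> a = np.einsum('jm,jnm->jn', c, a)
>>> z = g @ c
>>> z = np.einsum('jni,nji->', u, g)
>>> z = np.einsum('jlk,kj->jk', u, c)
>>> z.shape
(17, 19)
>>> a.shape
(19, 3)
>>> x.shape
(19, 3)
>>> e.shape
(17,)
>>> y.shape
(19, 17, 3)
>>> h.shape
(3, 17)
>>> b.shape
(3, 19)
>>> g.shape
(3, 17, 19)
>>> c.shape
(19, 17)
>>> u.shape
(17, 3, 19)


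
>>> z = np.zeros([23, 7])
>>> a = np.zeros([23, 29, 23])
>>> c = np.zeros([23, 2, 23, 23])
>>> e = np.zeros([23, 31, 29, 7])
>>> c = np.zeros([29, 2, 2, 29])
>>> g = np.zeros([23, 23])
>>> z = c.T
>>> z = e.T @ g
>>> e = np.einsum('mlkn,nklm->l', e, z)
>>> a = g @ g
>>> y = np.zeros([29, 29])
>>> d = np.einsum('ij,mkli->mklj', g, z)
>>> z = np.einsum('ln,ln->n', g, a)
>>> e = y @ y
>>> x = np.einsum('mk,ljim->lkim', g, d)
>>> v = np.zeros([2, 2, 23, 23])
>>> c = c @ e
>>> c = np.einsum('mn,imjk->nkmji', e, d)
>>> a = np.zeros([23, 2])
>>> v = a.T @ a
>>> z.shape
(23,)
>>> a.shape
(23, 2)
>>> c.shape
(29, 23, 29, 31, 7)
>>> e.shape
(29, 29)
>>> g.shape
(23, 23)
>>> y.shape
(29, 29)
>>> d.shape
(7, 29, 31, 23)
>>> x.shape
(7, 23, 31, 23)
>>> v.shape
(2, 2)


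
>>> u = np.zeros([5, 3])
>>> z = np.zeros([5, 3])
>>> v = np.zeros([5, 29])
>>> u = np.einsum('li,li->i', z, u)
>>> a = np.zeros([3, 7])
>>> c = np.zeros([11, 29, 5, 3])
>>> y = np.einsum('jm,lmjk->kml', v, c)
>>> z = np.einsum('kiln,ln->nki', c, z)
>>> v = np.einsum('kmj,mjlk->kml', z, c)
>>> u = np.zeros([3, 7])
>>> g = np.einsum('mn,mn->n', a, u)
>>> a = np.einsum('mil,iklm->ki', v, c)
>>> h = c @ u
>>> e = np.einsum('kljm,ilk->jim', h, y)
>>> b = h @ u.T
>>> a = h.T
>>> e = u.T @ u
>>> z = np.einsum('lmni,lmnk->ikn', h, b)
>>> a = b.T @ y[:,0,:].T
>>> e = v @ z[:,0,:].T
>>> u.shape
(3, 7)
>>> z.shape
(7, 3, 5)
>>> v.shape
(3, 11, 5)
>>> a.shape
(3, 5, 29, 3)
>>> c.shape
(11, 29, 5, 3)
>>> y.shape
(3, 29, 11)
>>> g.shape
(7,)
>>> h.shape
(11, 29, 5, 7)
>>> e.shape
(3, 11, 7)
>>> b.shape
(11, 29, 5, 3)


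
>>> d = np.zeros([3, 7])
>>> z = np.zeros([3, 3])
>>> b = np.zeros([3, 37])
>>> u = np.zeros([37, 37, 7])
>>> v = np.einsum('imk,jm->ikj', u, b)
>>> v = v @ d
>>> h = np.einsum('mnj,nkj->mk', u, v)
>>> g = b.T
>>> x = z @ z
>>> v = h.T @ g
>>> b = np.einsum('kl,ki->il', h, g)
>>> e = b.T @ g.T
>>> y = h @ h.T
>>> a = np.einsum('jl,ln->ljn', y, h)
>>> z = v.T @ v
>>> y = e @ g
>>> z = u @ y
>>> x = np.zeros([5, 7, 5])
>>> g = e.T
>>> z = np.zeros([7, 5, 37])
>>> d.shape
(3, 7)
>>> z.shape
(7, 5, 37)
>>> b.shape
(3, 7)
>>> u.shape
(37, 37, 7)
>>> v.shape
(7, 3)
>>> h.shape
(37, 7)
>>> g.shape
(37, 7)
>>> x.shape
(5, 7, 5)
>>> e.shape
(7, 37)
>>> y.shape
(7, 3)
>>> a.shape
(37, 37, 7)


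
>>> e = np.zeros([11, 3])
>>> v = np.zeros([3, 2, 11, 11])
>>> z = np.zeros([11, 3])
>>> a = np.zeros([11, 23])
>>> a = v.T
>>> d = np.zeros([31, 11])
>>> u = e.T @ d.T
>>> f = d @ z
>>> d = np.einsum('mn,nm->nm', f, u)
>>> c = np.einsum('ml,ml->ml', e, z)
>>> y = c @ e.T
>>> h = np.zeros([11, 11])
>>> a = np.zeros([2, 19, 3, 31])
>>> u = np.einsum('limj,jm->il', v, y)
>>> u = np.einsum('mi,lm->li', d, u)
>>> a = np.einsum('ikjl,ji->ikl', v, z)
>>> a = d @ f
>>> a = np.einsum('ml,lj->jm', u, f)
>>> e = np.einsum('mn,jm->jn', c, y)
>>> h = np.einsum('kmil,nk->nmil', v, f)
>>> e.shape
(11, 3)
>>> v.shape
(3, 2, 11, 11)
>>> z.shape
(11, 3)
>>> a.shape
(3, 2)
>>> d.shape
(3, 31)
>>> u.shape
(2, 31)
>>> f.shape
(31, 3)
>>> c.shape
(11, 3)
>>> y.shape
(11, 11)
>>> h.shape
(31, 2, 11, 11)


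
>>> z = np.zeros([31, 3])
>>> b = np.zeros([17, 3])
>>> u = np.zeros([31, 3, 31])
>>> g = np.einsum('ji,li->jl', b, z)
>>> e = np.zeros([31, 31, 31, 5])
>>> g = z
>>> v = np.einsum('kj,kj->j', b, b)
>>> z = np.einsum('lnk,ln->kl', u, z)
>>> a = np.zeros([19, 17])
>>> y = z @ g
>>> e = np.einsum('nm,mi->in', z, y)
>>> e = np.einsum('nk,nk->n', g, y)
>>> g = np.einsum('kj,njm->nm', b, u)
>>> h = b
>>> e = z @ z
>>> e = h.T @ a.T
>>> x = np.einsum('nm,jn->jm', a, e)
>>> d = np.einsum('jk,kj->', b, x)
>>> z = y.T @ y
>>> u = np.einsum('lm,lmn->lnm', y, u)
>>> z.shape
(3, 3)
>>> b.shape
(17, 3)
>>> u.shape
(31, 31, 3)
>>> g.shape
(31, 31)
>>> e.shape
(3, 19)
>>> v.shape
(3,)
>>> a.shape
(19, 17)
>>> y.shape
(31, 3)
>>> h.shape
(17, 3)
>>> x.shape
(3, 17)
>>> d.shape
()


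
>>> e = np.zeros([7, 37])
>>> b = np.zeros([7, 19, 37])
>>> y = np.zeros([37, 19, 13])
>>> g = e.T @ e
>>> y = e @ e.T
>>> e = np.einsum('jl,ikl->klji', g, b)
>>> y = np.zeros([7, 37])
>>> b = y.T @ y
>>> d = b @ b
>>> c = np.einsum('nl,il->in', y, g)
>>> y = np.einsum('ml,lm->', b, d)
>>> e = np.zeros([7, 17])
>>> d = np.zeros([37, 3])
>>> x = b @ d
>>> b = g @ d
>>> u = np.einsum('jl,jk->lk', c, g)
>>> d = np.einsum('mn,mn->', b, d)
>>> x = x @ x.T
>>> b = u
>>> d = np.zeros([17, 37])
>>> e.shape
(7, 17)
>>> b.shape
(7, 37)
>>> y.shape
()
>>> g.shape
(37, 37)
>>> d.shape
(17, 37)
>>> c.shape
(37, 7)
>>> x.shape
(37, 37)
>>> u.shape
(7, 37)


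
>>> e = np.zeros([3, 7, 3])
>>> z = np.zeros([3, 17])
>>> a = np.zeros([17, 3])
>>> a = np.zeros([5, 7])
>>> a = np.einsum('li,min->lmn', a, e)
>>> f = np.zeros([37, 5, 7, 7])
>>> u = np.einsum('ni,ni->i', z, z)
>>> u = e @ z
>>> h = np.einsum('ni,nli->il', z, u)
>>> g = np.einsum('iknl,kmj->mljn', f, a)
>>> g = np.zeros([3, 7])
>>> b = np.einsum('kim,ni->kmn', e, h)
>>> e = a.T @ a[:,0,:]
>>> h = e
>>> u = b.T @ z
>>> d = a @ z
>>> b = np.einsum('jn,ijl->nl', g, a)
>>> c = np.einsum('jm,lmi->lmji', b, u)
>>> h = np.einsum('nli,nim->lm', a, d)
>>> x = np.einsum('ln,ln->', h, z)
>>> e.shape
(3, 3, 3)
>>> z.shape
(3, 17)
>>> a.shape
(5, 3, 3)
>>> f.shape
(37, 5, 7, 7)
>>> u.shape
(17, 3, 17)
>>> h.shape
(3, 17)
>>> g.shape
(3, 7)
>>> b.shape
(7, 3)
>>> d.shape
(5, 3, 17)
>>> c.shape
(17, 3, 7, 17)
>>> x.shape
()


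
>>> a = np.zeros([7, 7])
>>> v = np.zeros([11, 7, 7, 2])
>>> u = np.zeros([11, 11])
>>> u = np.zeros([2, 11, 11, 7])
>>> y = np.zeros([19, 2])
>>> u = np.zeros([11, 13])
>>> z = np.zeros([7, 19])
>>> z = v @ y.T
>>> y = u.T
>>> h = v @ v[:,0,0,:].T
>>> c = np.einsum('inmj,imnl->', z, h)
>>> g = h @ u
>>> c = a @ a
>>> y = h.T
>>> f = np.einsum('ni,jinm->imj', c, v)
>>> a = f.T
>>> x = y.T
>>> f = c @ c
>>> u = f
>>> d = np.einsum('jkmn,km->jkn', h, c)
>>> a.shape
(11, 2, 7)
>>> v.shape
(11, 7, 7, 2)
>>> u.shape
(7, 7)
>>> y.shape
(11, 7, 7, 11)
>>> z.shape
(11, 7, 7, 19)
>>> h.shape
(11, 7, 7, 11)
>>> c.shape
(7, 7)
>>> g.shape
(11, 7, 7, 13)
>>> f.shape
(7, 7)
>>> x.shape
(11, 7, 7, 11)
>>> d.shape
(11, 7, 11)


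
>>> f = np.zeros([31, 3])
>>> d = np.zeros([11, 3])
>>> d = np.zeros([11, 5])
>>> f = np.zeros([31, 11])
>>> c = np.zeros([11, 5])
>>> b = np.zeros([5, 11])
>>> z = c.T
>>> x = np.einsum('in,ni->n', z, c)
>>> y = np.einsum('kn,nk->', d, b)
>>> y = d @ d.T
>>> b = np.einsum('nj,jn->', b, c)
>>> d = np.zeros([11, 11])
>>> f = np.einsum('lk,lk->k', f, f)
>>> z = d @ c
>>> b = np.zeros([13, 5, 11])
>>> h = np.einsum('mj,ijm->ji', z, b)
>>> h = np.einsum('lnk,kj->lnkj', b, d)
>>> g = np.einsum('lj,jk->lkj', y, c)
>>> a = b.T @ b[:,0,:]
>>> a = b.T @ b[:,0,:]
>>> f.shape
(11,)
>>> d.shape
(11, 11)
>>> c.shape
(11, 5)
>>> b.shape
(13, 5, 11)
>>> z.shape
(11, 5)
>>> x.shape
(11,)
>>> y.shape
(11, 11)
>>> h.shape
(13, 5, 11, 11)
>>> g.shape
(11, 5, 11)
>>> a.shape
(11, 5, 11)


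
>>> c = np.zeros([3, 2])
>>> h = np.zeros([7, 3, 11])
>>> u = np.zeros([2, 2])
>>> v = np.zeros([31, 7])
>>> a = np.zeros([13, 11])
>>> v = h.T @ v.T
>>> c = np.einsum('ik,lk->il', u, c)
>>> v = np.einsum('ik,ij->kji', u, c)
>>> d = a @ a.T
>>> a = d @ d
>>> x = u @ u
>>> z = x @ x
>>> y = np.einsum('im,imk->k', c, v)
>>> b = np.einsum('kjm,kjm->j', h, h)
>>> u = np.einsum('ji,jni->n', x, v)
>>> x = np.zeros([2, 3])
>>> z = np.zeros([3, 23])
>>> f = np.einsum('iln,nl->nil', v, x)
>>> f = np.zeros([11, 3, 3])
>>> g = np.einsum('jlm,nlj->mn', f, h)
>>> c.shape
(2, 3)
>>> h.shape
(7, 3, 11)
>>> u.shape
(3,)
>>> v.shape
(2, 3, 2)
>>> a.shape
(13, 13)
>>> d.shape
(13, 13)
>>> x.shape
(2, 3)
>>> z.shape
(3, 23)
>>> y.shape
(2,)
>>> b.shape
(3,)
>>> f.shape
(11, 3, 3)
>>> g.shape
(3, 7)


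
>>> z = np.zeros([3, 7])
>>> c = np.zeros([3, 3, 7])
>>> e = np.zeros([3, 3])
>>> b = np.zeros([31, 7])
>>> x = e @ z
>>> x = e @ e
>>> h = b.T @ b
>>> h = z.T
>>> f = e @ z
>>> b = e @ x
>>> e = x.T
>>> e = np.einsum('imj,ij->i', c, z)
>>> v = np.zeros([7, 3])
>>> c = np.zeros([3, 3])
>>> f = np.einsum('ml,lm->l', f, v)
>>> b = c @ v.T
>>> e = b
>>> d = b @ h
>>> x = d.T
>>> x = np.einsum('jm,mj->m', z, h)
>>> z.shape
(3, 7)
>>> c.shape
(3, 3)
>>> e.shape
(3, 7)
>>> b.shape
(3, 7)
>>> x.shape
(7,)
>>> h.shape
(7, 3)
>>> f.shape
(7,)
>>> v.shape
(7, 3)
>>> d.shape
(3, 3)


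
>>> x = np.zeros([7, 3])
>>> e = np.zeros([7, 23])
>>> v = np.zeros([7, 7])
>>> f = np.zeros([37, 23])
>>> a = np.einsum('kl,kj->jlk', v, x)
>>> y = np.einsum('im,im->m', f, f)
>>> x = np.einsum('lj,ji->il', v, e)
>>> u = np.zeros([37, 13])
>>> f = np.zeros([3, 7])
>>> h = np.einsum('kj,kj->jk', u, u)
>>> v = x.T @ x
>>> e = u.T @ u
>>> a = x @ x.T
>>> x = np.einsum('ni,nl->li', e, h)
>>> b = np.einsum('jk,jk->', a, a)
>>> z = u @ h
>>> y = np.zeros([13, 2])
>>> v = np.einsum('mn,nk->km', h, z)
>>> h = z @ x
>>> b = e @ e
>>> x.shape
(37, 13)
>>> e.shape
(13, 13)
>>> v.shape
(37, 13)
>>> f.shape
(3, 7)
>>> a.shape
(23, 23)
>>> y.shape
(13, 2)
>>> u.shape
(37, 13)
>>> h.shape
(37, 13)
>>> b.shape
(13, 13)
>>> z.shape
(37, 37)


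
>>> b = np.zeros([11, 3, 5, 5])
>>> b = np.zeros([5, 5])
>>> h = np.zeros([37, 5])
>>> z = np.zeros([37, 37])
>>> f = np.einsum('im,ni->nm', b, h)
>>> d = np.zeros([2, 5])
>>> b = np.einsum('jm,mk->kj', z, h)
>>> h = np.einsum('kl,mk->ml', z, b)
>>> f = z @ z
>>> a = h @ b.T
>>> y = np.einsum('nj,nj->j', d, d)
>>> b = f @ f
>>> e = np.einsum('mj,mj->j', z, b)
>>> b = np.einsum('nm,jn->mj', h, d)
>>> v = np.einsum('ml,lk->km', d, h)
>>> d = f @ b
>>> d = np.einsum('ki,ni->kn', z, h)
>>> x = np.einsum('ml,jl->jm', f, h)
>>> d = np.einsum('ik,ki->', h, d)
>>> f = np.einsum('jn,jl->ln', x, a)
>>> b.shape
(37, 2)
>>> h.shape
(5, 37)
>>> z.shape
(37, 37)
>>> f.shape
(5, 37)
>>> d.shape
()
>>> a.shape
(5, 5)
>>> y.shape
(5,)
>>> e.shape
(37,)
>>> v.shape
(37, 2)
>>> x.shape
(5, 37)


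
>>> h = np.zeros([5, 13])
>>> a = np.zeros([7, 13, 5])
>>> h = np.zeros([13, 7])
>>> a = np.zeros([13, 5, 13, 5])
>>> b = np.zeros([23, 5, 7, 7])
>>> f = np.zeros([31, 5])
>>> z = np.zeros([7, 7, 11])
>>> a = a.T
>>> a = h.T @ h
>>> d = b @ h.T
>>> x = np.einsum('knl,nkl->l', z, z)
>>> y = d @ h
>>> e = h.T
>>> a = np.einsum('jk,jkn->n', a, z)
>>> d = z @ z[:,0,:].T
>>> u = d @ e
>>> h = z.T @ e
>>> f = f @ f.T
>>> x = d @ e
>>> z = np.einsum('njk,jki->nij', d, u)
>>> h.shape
(11, 7, 13)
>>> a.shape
(11,)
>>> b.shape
(23, 5, 7, 7)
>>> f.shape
(31, 31)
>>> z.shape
(7, 13, 7)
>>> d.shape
(7, 7, 7)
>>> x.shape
(7, 7, 13)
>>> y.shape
(23, 5, 7, 7)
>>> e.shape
(7, 13)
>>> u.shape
(7, 7, 13)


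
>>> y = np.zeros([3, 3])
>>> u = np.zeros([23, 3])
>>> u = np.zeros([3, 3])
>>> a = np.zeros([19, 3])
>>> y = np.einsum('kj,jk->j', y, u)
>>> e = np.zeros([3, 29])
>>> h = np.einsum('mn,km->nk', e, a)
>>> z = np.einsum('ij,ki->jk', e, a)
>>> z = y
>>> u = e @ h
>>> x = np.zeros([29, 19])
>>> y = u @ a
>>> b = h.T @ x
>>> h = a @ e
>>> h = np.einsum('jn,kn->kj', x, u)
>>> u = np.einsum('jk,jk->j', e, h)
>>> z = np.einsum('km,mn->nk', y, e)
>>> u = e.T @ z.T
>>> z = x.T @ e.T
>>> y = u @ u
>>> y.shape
(29, 29)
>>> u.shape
(29, 29)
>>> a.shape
(19, 3)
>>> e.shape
(3, 29)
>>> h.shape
(3, 29)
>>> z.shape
(19, 3)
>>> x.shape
(29, 19)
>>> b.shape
(19, 19)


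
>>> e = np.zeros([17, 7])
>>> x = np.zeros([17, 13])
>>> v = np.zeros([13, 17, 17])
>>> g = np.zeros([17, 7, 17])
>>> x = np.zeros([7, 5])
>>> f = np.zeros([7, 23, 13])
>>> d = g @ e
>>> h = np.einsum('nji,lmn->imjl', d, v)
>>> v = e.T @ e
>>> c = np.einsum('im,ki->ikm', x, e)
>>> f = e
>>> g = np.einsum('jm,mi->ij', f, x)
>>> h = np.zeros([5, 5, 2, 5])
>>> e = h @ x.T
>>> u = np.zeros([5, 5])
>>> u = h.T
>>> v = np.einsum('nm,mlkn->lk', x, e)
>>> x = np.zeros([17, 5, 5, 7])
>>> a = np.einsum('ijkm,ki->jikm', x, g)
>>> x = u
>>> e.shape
(5, 5, 2, 7)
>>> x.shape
(5, 2, 5, 5)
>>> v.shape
(5, 2)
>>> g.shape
(5, 17)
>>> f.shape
(17, 7)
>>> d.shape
(17, 7, 7)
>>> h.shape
(5, 5, 2, 5)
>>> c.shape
(7, 17, 5)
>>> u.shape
(5, 2, 5, 5)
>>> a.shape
(5, 17, 5, 7)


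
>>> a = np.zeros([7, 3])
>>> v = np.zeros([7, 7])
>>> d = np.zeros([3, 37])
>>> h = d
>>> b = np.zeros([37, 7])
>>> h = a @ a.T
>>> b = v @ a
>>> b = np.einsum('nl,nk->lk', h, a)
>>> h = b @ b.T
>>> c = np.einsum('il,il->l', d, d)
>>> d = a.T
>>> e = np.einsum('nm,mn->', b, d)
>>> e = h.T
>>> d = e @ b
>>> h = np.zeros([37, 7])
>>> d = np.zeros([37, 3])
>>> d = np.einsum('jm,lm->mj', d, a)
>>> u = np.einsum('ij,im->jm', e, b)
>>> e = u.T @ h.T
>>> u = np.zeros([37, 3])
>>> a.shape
(7, 3)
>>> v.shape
(7, 7)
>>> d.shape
(3, 37)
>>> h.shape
(37, 7)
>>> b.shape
(7, 3)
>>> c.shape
(37,)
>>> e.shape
(3, 37)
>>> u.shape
(37, 3)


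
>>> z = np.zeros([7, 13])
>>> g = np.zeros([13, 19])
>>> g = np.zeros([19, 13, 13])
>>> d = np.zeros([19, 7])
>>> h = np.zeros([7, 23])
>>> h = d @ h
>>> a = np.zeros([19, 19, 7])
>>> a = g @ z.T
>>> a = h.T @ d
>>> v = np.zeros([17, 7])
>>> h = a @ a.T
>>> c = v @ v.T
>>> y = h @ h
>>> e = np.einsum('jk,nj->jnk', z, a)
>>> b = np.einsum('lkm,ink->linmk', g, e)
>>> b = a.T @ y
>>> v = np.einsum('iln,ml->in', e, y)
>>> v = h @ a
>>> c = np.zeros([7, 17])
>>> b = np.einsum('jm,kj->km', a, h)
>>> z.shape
(7, 13)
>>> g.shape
(19, 13, 13)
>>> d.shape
(19, 7)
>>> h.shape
(23, 23)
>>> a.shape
(23, 7)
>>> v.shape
(23, 7)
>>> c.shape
(7, 17)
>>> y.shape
(23, 23)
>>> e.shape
(7, 23, 13)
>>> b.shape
(23, 7)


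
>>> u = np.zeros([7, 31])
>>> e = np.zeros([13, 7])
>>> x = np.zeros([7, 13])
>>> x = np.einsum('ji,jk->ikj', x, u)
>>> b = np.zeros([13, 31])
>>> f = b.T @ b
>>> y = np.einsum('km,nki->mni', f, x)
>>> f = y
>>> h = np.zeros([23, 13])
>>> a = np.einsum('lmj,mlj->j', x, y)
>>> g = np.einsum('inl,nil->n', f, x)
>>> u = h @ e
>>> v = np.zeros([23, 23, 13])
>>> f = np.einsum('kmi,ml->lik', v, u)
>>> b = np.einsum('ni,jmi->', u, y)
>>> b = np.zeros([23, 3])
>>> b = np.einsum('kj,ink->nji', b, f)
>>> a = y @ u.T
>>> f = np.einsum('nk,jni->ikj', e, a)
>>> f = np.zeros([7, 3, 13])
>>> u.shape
(23, 7)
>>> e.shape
(13, 7)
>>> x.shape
(13, 31, 7)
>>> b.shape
(13, 3, 7)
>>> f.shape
(7, 3, 13)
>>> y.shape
(31, 13, 7)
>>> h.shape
(23, 13)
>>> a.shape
(31, 13, 23)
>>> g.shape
(13,)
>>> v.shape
(23, 23, 13)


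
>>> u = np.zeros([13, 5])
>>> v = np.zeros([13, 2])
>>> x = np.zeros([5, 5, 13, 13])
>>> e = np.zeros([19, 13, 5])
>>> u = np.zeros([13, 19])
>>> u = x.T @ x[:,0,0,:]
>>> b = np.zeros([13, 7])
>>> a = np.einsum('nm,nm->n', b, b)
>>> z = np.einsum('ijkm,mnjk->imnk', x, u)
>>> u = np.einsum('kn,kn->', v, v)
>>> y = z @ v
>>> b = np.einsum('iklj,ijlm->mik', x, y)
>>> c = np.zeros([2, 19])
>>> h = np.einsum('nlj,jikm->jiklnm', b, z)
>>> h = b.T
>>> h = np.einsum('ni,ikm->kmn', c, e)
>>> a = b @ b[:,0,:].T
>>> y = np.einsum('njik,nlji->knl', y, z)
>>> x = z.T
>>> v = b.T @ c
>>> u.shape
()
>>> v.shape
(5, 5, 19)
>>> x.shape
(13, 13, 13, 5)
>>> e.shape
(19, 13, 5)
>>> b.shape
(2, 5, 5)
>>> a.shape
(2, 5, 2)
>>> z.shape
(5, 13, 13, 13)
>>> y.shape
(2, 5, 13)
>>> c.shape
(2, 19)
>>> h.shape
(13, 5, 2)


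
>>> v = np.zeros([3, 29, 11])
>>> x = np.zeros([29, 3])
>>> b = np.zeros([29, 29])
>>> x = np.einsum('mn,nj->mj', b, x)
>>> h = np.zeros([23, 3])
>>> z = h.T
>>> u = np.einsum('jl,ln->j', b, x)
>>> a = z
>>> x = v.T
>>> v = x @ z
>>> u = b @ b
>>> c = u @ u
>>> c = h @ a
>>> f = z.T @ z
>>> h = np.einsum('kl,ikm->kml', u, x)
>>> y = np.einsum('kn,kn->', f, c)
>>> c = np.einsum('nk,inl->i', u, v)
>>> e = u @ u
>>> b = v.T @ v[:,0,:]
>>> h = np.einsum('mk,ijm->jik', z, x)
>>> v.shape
(11, 29, 23)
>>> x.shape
(11, 29, 3)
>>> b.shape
(23, 29, 23)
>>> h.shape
(29, 11, 23)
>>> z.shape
(3, 23)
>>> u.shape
(29, 29)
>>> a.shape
(3, 23)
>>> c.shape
(11,)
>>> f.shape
(23, 23)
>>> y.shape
()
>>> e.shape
(29, 29)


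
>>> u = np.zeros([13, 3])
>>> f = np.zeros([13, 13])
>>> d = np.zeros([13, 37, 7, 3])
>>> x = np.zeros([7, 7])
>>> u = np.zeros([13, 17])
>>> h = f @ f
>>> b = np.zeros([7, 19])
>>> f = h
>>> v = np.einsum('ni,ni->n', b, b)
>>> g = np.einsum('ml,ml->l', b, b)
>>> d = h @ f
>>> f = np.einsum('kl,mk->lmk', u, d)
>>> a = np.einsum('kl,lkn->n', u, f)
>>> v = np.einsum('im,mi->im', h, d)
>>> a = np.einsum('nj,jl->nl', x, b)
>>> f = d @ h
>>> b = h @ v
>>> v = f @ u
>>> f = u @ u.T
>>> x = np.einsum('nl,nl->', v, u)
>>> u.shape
(13, 17)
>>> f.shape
(13, 13)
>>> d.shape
(13, 13)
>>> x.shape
()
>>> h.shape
(13, 13)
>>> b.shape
(13, 13)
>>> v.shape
(13, 17)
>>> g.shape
(19,)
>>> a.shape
(7, 19)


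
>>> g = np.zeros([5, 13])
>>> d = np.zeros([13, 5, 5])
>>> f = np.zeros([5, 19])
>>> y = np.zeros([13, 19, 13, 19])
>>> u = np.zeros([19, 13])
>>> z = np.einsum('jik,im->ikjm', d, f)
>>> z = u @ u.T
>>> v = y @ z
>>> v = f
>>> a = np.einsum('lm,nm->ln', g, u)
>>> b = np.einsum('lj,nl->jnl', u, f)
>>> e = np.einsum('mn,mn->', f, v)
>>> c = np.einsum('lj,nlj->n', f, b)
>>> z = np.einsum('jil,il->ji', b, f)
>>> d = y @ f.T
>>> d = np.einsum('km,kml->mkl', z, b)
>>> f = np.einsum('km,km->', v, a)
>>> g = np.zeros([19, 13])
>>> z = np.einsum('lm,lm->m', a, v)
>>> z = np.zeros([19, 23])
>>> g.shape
(19, 13)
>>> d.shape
(5, 13, 19)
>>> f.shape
()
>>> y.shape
(13, 19, 13, 19)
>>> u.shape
(19, 13)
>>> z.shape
(19, 23)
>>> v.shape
(5, 19)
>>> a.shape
(5, 19)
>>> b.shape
(13, 5, 19)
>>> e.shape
()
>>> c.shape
(13,)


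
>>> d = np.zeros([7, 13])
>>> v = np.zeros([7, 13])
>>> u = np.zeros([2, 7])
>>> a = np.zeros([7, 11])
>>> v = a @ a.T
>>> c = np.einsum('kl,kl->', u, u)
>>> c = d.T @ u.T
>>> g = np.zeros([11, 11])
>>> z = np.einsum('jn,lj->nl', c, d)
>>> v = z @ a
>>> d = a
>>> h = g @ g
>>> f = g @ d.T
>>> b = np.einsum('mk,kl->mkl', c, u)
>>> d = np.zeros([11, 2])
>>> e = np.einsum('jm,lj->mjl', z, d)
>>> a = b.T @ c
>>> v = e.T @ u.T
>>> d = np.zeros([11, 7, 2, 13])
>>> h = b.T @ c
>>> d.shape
(11, 7, 2, 13)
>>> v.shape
(11, 2, 2)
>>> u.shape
(2, 7)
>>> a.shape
(7, 2, 2)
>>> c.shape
(13, 2)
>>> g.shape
(11, 11)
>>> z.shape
(2, 7)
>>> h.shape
(7, 2, 2)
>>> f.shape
(11, 7)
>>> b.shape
(13, 2, 7)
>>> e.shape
(7, 2, 11)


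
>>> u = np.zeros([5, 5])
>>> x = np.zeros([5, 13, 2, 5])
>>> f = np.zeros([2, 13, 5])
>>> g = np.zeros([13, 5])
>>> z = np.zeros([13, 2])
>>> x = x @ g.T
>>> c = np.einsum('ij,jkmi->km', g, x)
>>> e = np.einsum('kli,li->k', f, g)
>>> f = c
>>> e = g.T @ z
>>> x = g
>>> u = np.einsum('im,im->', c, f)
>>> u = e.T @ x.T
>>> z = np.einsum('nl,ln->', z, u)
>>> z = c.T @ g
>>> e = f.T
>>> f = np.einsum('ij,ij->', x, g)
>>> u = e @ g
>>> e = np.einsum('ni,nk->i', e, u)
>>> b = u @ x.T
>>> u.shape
(2, 5)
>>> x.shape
(13, 5)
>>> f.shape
()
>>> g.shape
(13, 5)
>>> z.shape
(2, 5)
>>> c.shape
(13, 2)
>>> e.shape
(13,)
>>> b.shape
(2, 13)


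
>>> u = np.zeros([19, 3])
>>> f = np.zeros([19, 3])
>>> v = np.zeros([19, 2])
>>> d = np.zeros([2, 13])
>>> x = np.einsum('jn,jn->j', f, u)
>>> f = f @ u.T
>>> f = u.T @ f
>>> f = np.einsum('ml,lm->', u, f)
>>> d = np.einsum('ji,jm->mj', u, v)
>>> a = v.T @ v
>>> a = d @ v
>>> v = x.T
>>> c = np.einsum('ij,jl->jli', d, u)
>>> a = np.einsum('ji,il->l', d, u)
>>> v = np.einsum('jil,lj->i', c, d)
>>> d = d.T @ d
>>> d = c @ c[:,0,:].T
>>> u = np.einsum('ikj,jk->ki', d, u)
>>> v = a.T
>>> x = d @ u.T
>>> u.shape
(3, 19)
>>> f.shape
()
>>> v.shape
(3,)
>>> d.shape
(19, 3, 19)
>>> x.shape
(19, 3, 3)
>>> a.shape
(3,)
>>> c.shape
(19, 3, 2)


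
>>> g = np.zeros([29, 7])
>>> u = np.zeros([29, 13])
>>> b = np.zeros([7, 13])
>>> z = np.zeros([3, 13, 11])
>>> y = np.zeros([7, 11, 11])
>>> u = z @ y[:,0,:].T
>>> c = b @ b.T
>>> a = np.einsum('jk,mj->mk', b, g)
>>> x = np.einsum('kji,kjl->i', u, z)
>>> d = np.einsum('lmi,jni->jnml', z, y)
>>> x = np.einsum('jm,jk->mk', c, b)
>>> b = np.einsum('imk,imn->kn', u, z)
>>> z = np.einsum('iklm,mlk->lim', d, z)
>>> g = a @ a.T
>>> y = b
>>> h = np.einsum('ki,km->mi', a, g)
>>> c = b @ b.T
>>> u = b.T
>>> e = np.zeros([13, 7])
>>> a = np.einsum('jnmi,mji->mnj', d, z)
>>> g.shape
(29, 29)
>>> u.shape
(11, 7)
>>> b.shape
(7, 11)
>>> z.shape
(13, 7, 3)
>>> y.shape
(7, 11)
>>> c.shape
(7, 7)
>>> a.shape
(13, 11, 7)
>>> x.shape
(7, 13)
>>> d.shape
(7, 11, 13, 3)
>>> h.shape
(29, 13)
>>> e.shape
(13, 7)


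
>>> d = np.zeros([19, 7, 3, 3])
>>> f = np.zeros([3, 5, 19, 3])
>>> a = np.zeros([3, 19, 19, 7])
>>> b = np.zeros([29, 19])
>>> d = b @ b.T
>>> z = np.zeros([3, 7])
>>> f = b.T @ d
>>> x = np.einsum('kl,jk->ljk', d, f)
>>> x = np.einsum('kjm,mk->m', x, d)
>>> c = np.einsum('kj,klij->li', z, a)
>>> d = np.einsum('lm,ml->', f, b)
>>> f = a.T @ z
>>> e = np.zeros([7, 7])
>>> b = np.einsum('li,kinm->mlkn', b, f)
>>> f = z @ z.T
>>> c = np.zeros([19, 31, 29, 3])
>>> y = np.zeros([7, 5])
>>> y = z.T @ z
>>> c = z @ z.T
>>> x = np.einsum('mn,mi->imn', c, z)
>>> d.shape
()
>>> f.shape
(3, 3)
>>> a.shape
(3, 19, 19, 7)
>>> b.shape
(7, 29, 7, 19)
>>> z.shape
(3, 7)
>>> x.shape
(7, 3, 3)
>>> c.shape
(3, 3)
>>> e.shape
(7, 7)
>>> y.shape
(7, 7)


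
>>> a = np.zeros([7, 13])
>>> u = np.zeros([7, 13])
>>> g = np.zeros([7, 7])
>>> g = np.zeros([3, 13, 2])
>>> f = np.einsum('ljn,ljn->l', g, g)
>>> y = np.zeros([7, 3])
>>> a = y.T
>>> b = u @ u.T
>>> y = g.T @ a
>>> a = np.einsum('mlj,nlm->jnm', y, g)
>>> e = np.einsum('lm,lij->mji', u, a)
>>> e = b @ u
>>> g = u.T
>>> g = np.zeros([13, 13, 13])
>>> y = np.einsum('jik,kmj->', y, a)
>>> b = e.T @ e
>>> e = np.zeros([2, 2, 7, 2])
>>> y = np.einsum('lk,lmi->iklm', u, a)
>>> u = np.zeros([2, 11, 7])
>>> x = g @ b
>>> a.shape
(7, 3, 2)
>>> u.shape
(2, 11, 7)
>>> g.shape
(13, 13, 13)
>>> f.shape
(3,)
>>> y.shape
(2, 13, 7, 3)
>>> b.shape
(13, 13)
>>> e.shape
(2, 2, 7, 2)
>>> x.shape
(13, 13, 13)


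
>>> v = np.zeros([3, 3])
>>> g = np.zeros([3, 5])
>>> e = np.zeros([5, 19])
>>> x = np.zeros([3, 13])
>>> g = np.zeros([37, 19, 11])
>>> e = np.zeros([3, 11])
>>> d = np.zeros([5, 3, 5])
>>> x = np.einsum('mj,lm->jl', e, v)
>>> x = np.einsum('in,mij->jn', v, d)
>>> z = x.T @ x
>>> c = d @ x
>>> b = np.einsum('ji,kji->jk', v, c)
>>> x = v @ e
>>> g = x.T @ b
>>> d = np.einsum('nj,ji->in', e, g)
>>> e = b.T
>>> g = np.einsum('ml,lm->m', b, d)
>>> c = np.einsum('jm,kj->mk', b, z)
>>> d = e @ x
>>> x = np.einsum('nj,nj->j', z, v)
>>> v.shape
(3, 3)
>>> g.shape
(3,)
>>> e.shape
(5, 3)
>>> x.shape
(3,)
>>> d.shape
(5, 11)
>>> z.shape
(3, 3)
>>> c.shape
(5, 3)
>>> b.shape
(3, 5)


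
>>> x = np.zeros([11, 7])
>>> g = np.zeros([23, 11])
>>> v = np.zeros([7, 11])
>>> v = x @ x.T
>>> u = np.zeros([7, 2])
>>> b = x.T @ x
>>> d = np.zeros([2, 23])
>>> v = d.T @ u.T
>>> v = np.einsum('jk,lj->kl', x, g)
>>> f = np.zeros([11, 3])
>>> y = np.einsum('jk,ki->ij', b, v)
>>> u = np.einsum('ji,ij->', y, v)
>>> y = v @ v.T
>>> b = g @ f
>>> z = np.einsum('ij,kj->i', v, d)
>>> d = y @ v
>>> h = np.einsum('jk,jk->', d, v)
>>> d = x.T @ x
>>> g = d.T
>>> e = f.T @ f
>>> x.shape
(11, 7)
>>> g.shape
(7, 7)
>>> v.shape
(7, 23)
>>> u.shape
()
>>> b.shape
(23, 3)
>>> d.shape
(7, 7)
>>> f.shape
(11, 3)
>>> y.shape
(7, 7)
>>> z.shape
(7,)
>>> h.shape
()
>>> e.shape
(3, 3)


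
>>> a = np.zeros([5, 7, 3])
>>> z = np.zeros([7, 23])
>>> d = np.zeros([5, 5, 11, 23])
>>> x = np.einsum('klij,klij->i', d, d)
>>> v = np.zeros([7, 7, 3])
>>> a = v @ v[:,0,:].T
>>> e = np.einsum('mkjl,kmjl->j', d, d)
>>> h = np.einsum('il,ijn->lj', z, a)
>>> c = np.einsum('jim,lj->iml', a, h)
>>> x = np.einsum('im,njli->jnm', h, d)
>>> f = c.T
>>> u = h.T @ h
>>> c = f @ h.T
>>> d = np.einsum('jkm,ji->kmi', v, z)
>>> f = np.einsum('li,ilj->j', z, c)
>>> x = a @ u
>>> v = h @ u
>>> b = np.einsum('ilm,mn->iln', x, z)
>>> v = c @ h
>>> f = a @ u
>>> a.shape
(7, 7, 7)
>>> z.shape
(7, 23)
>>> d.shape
(7, 3, 23)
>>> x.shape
(7, 7, 7)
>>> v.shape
(23, 7, 7)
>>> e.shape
(11,)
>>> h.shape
(23, 7)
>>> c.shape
(23, 7, 23)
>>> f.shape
(7, 7, 7)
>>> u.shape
(7, 7)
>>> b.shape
(7, 7, 23)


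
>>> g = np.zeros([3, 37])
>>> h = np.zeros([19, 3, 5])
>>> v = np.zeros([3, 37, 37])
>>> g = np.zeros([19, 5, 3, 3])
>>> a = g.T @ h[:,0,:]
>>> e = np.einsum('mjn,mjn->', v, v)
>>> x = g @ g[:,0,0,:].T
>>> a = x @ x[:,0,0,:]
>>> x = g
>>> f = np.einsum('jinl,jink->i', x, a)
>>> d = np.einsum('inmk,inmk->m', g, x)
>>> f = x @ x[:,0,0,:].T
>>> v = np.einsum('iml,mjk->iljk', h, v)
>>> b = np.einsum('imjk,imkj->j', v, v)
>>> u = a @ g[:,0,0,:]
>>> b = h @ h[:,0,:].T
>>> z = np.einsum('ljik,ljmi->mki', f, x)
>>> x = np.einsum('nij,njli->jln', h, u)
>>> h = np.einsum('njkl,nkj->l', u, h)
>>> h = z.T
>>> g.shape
(19, 5, 3, 3)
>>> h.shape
(3, 19, 3)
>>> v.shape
(19, 5, 37, 37)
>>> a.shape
(19, 5, 3, 19)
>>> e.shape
()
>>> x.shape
(5, 3, 19)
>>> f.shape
(19, 5, 3, 19)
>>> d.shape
(3,)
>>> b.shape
(19, 3, 19)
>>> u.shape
(19, 5, 3, 3)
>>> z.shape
(3, 19, 3)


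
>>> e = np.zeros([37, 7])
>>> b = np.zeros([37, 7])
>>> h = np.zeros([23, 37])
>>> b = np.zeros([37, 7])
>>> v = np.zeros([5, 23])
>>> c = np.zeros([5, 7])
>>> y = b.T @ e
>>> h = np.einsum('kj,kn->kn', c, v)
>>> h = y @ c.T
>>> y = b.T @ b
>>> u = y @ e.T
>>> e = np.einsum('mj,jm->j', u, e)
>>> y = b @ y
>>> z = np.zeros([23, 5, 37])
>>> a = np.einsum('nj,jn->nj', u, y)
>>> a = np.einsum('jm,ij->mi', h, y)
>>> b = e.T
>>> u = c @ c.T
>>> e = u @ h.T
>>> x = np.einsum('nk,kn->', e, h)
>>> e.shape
(5, 7)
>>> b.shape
(37,)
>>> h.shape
(7, 5)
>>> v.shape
(5, 23)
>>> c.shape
(5, 7)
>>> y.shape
(37, 7)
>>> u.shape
(5, 5)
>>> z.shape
(23, 5, 37)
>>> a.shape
(5, 37)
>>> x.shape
()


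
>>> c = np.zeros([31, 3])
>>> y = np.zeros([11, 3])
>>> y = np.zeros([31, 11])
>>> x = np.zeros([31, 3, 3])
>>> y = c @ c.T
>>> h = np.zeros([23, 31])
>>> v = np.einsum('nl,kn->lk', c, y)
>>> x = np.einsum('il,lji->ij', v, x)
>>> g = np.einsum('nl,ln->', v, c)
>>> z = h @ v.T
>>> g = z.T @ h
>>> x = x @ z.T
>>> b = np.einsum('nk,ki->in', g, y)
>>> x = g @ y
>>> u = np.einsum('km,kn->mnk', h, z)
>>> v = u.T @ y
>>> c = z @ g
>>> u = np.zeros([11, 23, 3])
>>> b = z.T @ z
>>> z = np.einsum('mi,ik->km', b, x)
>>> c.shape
(23, 31)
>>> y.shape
(31, 31)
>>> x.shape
(3, 31)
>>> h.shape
(23, 31)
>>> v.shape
(23, 3, 31)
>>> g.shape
(3, 31)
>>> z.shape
(31, 3)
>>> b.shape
(3, 3)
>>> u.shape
(11, 23, 3)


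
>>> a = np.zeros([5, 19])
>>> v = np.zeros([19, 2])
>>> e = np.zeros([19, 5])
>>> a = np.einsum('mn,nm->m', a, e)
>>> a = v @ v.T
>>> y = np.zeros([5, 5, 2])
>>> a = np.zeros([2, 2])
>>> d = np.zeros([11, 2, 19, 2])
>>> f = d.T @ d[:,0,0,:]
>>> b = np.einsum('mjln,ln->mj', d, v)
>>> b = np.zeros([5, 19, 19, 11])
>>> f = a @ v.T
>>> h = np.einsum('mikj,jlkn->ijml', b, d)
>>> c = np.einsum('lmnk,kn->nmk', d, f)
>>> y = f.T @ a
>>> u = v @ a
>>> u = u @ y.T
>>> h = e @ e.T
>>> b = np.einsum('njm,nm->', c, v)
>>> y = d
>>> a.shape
(2, 2)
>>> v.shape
(19, 2)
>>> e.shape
(19, 5)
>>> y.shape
(11, 2, 19, 2)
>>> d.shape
(11, 2, 19, 2)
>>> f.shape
(2, 19)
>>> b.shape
()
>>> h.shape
(19, 19)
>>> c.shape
(19, 2, 2)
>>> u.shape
(19, 19)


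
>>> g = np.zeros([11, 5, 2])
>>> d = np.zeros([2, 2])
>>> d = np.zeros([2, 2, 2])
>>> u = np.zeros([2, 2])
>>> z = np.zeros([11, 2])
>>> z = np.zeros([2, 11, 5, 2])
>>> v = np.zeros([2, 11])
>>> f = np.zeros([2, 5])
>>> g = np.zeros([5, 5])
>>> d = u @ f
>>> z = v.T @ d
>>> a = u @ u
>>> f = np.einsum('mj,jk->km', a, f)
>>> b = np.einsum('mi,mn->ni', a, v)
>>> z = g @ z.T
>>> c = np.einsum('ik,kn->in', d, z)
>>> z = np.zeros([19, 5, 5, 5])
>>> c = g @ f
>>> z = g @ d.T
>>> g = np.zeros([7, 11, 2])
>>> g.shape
(7, 11, 2)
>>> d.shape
(2, 5)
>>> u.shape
(2, 2)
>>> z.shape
(5, 2)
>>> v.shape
(2, 11)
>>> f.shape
(5, 2)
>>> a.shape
(2, 2)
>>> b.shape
(11, 2)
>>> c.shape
(5, 2)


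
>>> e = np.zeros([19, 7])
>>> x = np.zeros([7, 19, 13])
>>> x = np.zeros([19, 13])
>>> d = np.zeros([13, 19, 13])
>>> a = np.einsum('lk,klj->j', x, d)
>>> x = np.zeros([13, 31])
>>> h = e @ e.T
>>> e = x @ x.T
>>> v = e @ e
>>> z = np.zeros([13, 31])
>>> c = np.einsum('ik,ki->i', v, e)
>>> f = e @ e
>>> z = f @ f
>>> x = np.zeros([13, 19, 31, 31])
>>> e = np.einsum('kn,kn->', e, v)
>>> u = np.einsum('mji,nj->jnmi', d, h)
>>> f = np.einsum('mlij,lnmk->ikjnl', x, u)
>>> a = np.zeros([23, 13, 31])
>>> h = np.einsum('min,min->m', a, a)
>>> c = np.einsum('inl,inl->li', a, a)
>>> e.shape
()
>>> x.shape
(13, 19, 31, 31)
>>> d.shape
(13, 19, 13)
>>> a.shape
(23, 13, 31)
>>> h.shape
(23,)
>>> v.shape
(13, 13)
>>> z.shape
(13, 13)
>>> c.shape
(31, 23)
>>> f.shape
(31, 13, 31, 19, 19)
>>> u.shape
(19, 19, 13, 13)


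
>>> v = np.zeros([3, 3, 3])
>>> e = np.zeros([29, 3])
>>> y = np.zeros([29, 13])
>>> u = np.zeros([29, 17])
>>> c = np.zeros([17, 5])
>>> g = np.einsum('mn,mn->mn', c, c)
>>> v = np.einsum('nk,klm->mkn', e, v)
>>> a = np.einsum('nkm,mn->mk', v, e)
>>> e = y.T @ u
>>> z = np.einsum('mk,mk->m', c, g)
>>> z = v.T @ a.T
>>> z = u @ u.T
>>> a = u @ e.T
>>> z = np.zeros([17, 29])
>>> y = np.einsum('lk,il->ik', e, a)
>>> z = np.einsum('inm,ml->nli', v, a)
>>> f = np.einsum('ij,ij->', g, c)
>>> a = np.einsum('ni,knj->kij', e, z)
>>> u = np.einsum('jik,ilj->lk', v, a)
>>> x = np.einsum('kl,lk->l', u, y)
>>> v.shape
(3, 3, 29)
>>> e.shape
(13, 17)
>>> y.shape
(29, 17)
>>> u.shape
(17, 29)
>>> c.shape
(17, 5)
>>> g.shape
(17, 5)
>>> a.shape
(3, 17, 3)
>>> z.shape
(3, 13, 3)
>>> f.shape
()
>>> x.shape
(29,)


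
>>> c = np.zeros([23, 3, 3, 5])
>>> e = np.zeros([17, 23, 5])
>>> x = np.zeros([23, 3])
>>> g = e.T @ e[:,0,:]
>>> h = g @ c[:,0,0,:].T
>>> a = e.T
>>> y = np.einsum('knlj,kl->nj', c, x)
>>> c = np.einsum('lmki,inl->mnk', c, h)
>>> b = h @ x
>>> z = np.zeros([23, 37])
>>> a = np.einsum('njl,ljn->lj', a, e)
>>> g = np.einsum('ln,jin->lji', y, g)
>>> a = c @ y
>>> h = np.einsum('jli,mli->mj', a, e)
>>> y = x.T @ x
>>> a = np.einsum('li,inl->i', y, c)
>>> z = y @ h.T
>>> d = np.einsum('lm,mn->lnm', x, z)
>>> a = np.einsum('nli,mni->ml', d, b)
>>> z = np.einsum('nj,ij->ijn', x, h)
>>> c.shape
(3, 23, 3)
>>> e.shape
(17, 23, 5)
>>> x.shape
(23, 3)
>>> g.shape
(3, 5, 23)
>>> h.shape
(17, 3)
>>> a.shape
(5, 17)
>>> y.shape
(3, 3)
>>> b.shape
(5, 23, 3)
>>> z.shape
(17, 3, 23)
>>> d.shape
(23, 17, 3)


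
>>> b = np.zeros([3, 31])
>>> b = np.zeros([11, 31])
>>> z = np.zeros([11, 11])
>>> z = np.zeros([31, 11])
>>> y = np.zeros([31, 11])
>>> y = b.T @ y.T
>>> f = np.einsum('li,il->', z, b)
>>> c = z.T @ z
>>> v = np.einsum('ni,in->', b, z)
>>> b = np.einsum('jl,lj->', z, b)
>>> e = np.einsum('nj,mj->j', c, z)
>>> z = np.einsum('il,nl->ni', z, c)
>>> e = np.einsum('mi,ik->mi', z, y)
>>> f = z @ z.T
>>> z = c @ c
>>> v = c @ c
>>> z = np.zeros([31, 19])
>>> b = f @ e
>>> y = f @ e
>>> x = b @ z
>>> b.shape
(11, 31)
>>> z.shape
(31, 19)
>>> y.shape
(11, 31)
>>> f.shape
(11, 11)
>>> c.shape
(11, 11)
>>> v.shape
(11, 11)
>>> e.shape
(11, 31)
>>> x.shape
(11, 19)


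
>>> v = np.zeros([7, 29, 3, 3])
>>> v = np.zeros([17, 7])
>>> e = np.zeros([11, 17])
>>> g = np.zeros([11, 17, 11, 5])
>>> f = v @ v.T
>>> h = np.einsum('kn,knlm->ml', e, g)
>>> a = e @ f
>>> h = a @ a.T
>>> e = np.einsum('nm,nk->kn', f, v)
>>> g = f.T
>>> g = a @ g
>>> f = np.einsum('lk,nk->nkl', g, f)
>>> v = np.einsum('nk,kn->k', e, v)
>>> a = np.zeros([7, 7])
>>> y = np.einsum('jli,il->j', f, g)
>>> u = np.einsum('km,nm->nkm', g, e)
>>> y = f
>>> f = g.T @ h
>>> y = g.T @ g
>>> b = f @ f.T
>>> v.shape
(17,)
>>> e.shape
(7, 17)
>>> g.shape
(11, 17)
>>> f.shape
(17, 11)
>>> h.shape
(11, 11)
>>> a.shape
(7, 7)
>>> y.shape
(17, 17)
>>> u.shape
(7, 11, 17)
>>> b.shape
(17, 17)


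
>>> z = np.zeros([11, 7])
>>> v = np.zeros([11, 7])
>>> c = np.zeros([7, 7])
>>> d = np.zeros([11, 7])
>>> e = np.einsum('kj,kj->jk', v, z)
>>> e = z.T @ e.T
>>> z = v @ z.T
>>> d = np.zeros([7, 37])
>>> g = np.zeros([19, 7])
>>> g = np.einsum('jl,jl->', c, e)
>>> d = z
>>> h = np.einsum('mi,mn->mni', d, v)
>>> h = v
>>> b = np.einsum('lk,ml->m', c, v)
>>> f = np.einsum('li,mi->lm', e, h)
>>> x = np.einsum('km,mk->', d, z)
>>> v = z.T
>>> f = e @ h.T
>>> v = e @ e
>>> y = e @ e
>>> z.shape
(11, 11)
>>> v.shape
(7, 7)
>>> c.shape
(7, 7)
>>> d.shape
(11, 11)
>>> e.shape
(7, 7)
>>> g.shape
()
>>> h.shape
(11, 7)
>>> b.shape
(11,)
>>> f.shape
(7, 11)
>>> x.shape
()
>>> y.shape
(7, 7)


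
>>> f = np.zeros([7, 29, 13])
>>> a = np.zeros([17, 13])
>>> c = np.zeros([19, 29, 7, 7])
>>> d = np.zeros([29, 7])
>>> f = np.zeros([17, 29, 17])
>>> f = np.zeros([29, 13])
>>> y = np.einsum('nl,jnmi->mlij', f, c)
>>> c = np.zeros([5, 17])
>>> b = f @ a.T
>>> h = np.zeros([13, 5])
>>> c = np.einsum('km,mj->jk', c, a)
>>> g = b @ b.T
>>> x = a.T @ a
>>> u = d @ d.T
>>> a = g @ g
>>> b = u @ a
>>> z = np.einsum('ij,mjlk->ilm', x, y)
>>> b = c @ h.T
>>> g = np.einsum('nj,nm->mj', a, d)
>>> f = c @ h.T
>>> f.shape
(13, 13)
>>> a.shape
(29, 29)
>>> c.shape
(13, 5)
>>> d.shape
(29, 7)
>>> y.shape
(7, 13, 7, 19)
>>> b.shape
(13, 13)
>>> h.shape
(13, 5)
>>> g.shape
(7, 29)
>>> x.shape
(13, 13)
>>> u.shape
(29, 29)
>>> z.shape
(13, 7, 7)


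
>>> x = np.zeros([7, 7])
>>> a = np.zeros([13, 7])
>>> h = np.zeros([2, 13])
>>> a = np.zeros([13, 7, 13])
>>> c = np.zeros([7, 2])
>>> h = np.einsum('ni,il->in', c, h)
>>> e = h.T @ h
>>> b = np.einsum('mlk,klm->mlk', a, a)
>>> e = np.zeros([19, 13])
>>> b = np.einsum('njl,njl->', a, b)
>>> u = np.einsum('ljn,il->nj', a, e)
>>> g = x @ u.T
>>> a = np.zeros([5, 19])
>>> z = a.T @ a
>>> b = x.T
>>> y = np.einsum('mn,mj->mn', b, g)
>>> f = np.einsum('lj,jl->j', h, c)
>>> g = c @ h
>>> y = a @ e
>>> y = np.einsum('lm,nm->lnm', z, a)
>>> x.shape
(7, 7)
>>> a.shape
(5, 19)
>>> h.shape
(2, 7)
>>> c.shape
(7, 2)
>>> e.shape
(19, 13)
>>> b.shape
(7, 7)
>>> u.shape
(13, 7)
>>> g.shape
(7, 7)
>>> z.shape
(19, 19)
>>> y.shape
(19, 5, 19)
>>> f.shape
(7,)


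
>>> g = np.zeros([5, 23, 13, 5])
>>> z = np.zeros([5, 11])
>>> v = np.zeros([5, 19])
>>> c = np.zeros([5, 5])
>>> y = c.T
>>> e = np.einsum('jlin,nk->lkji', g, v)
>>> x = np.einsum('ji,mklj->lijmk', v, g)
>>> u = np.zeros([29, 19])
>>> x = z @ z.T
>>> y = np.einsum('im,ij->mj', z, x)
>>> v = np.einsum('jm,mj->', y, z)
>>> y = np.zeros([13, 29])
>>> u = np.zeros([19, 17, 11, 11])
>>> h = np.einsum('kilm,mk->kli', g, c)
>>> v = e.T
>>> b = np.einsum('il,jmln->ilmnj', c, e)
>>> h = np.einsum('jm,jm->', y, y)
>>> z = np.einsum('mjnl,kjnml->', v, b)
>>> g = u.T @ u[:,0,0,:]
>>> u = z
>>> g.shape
(11, 11, 17, 11)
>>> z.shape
()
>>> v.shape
(13, 5, 19, 23)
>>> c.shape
(5, 5)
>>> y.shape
(13, 29)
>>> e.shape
(23, 19, 5, 13)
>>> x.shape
(5, 5)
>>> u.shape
()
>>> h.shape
()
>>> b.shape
(5, 5, 19, 13, 23)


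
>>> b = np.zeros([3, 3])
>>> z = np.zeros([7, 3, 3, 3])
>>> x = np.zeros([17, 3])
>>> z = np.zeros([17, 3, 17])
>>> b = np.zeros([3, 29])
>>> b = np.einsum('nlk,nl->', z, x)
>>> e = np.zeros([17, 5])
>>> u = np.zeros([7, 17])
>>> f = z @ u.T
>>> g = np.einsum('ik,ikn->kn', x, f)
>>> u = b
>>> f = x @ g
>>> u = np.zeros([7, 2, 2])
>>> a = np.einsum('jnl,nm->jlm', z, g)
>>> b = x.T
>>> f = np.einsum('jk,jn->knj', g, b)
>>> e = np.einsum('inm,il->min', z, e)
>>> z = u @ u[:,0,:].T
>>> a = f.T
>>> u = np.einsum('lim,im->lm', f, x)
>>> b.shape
(3, 17)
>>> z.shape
(7, 2, 7)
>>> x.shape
(17, 3)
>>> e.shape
(17, 17, 3)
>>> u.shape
(7, 3)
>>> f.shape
(7, 17, 3)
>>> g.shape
(3, 7)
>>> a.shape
(3, 17, 7)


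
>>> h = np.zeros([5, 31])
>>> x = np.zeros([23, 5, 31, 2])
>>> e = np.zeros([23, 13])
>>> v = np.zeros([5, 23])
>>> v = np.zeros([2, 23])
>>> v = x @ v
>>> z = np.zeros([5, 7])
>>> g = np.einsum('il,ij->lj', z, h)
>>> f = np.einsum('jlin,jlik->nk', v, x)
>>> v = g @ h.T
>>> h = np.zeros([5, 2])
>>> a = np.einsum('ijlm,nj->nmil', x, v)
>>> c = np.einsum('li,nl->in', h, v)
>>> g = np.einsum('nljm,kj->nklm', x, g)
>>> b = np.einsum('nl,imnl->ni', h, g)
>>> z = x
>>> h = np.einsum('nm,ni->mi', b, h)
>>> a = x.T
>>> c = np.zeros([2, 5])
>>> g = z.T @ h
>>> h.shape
(23, 2)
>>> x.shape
(23, 5, 31, 2)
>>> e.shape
(23, 13)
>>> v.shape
(7, 5)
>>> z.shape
(23, 5, 31, 2)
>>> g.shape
(2, 31, 5, 2)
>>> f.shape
(23, 2)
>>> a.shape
(2, 31, 5, 23)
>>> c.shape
(2, 5)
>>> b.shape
(5, 23)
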